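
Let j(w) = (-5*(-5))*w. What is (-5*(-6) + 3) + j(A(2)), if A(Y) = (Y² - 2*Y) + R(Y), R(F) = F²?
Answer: 133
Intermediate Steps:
A(Y) = -2*Y + 2*Y² (A(Y) = (Y² - 2*Y) + Y² = -2*Y + 2*Y²)
j(w) = 25*w
(-5*(-6) + 3) + j(A(2)) = (-5*(-6) + 3) + 25*(2*2*(-1 + 2)) = (30 + 3) + 25*(2*2*1) = 33 + 25*4 = 33 + 100 = 133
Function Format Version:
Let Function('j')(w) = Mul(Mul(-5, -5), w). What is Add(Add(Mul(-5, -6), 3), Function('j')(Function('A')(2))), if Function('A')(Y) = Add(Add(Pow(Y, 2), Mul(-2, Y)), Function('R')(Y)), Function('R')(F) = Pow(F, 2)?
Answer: 133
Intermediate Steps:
Function('A')(Y) = Add(Mul(-2, Y), Mul(2, Pow(Y, 2))) (Function('A')(Y) = Add(Add(Pow(Y, 2), Mul(-2, Y)), Pow(Y, 2)) = Add(Mul(-2, Y), Mul(2, Pow(Y, 2))))
Function('j')(w) = Mul(25, w)
Add(Add(Mul(-5, -6), 3), Function('j')(Function('A')(2))) = Add(Add(Mul(-5, -6), 3), Mul(25, Mul(2, 2, Add(-1, 2)))) = Add(Add(30, 3), Mul(25, Mul(2, 2, 1))) = Add(33, Mul(25, 4)) = Add(33, 100) = 133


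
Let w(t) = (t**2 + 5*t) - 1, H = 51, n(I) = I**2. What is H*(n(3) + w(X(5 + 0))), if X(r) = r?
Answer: 2958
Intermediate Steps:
w(t) = -1 + t**2 + 5*t
H*(n(3) + w(X(5 + 0))) = 51*(3**2 + (-1 + (5 + 0)**2 + 5*(5 + 0))) = 51*(9 + (-1 + 5**2 + 5*5)) = 51*(9 + (-1 + 25 + 25)) = 51*(9 + 49) = 51*58 = 2958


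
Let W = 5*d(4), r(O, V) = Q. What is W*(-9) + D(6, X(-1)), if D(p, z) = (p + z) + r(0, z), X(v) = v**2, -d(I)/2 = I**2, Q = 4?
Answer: 1451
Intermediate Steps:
d(I) = -2*I**2
r(O, V) = 4
W = -160 (W = 5*(-2*4**2) = 5*(-2*16) = 5*(-32) = -160)
D(p, z) = 4 + p + z (D(p, z) = (p + z) + 4 = 4 + p + z)
W*(-9) + D(6, X(-1)) = -160*(-9) + (4 + 6 + (-1)**2) = 1440 + (4 + 6 + 1) = 1440 + 11 = 1451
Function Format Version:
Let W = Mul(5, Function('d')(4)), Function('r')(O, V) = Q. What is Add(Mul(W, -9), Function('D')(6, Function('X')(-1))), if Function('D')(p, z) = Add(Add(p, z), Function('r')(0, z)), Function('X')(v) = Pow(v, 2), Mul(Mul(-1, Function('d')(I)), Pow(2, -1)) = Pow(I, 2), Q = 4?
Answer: 1451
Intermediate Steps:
Function('d')(I) = Mul(-2, Pow(I, 2))
Function('r')(O, V) = 4
W = -160 (W = Mul(5, Mul(-2, Pow(4, 2))) = Mul(5, Mul(-2, 16)) = Mul(5, -32) = -160)
Function('D')(p, z) = Add(4, p, z) (Function('D')(p, z) = Add(Add(p, z), 4) = Add(4, p, z))
Add(Mul(W, -9), Function('D')(6, Function('X')(-1))) = Add(Mul(-160, -9), Add(4, 6, Pow(-1, 2))) = Add(1440, Add(4, 6, 1)) = Add(1440, 11) = 1451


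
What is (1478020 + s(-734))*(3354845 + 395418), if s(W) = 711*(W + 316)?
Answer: 4428393056186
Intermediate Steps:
s(W) = 224676 + 711*W (s(W) = 711*(316 + W) = 224676 + 711*W)
(1478020 + s(-734))*(3354845 + 395418) = (1478020 + (224676 + 711*(-734)))*(3354845 + 395418) = (1478020 + (224676 - 521874))*3750263 = (1478020 - 297198)*3750263 = 1180822*3750263 = 4428393056186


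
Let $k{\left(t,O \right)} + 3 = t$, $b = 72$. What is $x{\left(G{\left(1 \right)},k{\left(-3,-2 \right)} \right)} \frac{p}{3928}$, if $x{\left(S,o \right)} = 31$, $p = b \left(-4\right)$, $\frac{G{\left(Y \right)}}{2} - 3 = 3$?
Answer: $- \frac{1116}{491} \approx -2.2729$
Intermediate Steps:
$G{\left(Y \right)} = 12$ ($G{\left(Y \right)} = 6 + 2 \cdot 3 = 6 + 6 = 12$)
$k{\left(t,O \right)} = -3 + t$
$p = -288$ ($p = 72 \left(-4\right) = -288$)
$x{\left(G{\left(1 \right)},k{\left(-3,-2 \right)} \right)} \frac{p}{3928} = 31 \left(- \frac{288}{3928}\right) = 31 \left(\left(-288\right) \frac{1}{3928}\right) = 31 \left(- \frac{36}{491}\right) = - \frac{1116}{491}$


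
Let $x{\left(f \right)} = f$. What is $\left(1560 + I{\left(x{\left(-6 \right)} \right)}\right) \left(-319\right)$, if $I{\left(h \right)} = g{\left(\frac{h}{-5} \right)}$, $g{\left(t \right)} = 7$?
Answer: $-499873$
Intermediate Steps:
$I{\left(h \right)} = 7$
$\left(1560 + I{\left(x{\left(-6 \right)} \right)}\right) \left(-319\right) = \left(1560 + 7\right) \left(-319\right) = 1567 \left(-319\right) = -499873$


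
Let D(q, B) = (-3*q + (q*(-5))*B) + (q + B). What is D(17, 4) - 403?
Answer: -773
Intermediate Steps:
D(q, B) = B - 2*q - 5*B*q (D(q, B) = (-3*q + (-5*q)*B) + (B + q) = (-3*q - 5*B*q) + (B + q) = B - 2*q - 5*B*q)
D(17, 4) - 403 = (4 - 2*17 - 5*4*17) - 403 = (4 - 34 - 340) - 403 = -370 - 403 = -773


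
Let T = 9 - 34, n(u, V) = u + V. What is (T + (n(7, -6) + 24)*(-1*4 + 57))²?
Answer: 1690000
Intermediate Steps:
n(u, V) = V + u
T = -25
(T + (n(7, -6) + 24)*(-1*4 + 57))² = (-25 + ((-6 + 7) + 24)*(-1*4 + 57))² = (-25 + (1 + 24)*(-4 + 57))² = (-25 + 25*53)² = (-25 + 1325)² = 1300² = 1690000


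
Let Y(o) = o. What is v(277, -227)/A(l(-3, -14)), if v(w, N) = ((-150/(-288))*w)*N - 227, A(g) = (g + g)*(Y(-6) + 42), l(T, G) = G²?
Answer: -1582871/677376 ≈ -2.3368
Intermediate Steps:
A(g) = 72*g (A(g) = (g + g)*(-6 + 42) = (2*g)*36 = 72*g)
v(w, N) = -227 + 25*N*w/48 (v(w, N) = ((-150*(-1/288))*w)*N - 227 = (25*w/48)*N - 227 = 25*N*w/48 - 227 = -227 + 25*N*w/48)
v(277, -227)/A(l(-3, -14)) = (-227 + (25/48)*(-227)*277)/((72*(-14)²)) = (-227 - 1571975/48)/((72*196)) = -1582871/48/14112 = -1582871/48*1/14112 = -1582871/677376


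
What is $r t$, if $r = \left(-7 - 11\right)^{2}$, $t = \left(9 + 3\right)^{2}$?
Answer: $46656$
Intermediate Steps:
$t = 144$ ($t = 12^{2} = 144$)
$r = 324$ ($r = \left(-18\right)^{2} = 324$)
$r t = 324 \cdot 144 = 46656$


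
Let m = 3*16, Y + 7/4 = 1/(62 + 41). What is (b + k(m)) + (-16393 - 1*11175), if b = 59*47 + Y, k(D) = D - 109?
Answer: -10241389/412 ≈ -24858.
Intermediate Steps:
Y = -717/412 (Y = -7/4 + 1/(62 + 41) = -7/4 + 1/103 = -717/412 ≈ -1.7403)
m = 48
k(D) = -109 + D
b = 1141759/412 (b = 59*47 - 717/412 = 2773 - 717/412 = 1141759/412 ≈ 2771.3)
(b + k(m)) + (-16393 - 1*11175) = (1141759/412 + (-109 + 48)) + (-16393 - 1*11175) = (1141759/412 - 61) + (-16393 - 11175) = 1116627/412 - 27568 = -10241389/412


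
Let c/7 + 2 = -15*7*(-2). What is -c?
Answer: -1456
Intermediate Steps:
c = 1456 (c = -14 + 7*(-15*7*(-2)) = -14 + 7*(-105*(-2)) = -14 + 7*210 = -14 + 1470 = 1456)
-c = -1*1456 = -1456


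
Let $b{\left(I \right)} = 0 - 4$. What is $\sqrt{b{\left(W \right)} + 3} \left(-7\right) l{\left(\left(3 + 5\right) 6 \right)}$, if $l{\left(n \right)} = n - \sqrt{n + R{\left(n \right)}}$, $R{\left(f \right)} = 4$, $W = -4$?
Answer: $14 i \left(-24 + \sqrt{13}\right) \approx - 285.52 i$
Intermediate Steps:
$b{\left(I \right)} = -4$
$l{\left(n \right)} = n - \sqrt{4 + n}$ ($l{\left(n \right)} = n - \sqrt{n + 4} = n - \sqrt{4 + n}$)
$\sqrt{b{\left(W \right)} + 3} \left(-7\right) l{\left(\left(3 + 5\right) 6 \right)} = \sqrt{-4 + 3} \left(-7\right) \left(\left(3 + 5\right) 6 - \sqrt{4 + \left(3 + 5\right) 6}\right) = \sqrt{-1} \left(-7\right) \left(8 \cdot 6 - \sqrt{4 + 8 \cdot 6}\right) = i \left(-7\right) \left(48 - \sqrt{4 + 48}\right) = - 7 i \left(48 - \sqrt{52}\right) = - 7 i \left(48 - 2 \sqrt{13}\right)$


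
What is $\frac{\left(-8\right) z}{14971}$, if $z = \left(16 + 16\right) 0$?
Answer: $0$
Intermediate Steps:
$z = 0$ ($z = 32 \cdot 0 = 0$)
$\frac{\left(-8\right) z}{14971} = \frac{\left(-8\right) 0}{14971} = 0 \cdot \frac{1}{14971} = 0$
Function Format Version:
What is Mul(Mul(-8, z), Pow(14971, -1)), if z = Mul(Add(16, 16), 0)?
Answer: 0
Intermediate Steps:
z = 0 (z = Mul(32, 0) = 0)
Mul(Mul(-8, z), Pow(14971, -1)) = Mul(Mul(-8, 0), Pow(14971, -1)) = Mul(0, Rational(1, 14971)) = 0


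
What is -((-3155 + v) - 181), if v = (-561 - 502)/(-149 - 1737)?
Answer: 6290633/1886 ≈ 3335.4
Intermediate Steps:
v = 1063/1886 (v = -1063/(-1886) = -1063*(-1/1886) = 1063/1886 ≈ 0.56363)
-((-3155 + v) - 181) = -((-3155 + 1063/1886) - 181) = -(-5949267/1886 - 181) = -1*(-6290633/1886) = 6290633/1886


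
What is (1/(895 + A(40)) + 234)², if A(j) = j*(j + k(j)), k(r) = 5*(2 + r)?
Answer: 6499598423761/118701025 ≈ 54756.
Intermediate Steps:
k(r) = 10 + 5*r
A(j) = j*(10 + 6*j) (A(j) = j*(j + (10 + 5*j)) = j*(10 + 6*j))
(1/(895 + A(40)) + 234)² = (1/(895 + 2*40*(5 + 3*40)) + 234)² = (1/(895 + 2*40*(5 + 120)) + 234)² = (1/(895 + 2*40*125) + 234)² = (1/(895 + 10000) + 234)² = (1/10895 + 234)² = (2549431/10895)² = 6499598423761/118701025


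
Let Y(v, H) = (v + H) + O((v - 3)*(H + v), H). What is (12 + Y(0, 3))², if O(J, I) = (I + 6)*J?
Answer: 4356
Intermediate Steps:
O(J, I) = J*(6 + I) (O(J, I) = (6 + I)*J = J*(6 + I))
Y(v, H) = H + v + (-3 + v)*(6 + H)*(H + v) (Y(v, H) = (v + H) + ((v - 3)*(H + v))*(6 + H) = (H + v) + ((-3 + v)*(H + v))*(6 + H) = (H + v) + (-3 + v)*(6 + H)*(H + v) = H + v + (-3 + v)*(6 + H)*(H + v))
(12 + Y(0, 3))² = (12 + (3 + 0 + (6 + 3)*(0² - 3*3 - 3*0 + 3*0)))² = (12 + (3 + 0 + 9*(0 - 9 + 0 + 0)))² = (12 + (3 + 0 + 9*(-9)))² = (12 + (3 + 0 - 81))² = (12 - 78)² = (-66)² = 4356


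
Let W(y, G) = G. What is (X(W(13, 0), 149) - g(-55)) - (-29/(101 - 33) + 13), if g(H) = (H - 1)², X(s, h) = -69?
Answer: -218795/68 ≈ -3217.6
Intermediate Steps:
g(H) = (-1 + H)²
(X(W(13, 0), 149) - g(-55)) - (-29/(101 - 33) + 13) = (-69 - (-1 - 55)²) - (-29/(101 - 33) + 13) = (-69 - 1*(-56)²) - (-29/68 + 13) = (-69 - 1*3136) - ((1/68)*(-29) + 13) = (-69 - 3136) - (-29/68 + 13) = -3205 - 1*855/68 = -3205 - 855/68 = -218795/68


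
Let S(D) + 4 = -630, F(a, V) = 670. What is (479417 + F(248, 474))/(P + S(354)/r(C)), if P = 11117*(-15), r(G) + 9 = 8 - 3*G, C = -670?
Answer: -964494783/335011429 ≈ -2.8790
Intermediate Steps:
S(D) = -634 (S(D) = -4 - 630 = -634)
r(G) = -1 - 3*G (r(G) = -9 + (8 - 3*G) = -1 - 3*G)
P = -166755
(479417 + F(248, 474))/(P + S(354)/r(C)) = (479417 + 670)/(-166755 - 634/(-1 - 3*(-670))) = 480087/(-166755 - 634/(-1 + 2010)) = 480087/(-166755 - 634/2009) = 480087/(-335011429/2009) = 480087*(-2009/335011429) = -964494783/335011429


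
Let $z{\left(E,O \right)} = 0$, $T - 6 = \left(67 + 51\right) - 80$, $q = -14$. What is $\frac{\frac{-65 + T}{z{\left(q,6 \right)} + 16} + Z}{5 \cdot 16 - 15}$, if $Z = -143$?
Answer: $- \frac{2309}{1040} \approx -2.2202$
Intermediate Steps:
$T = 44$ ($T = 6 + \left(\left(67 + 51\right) - 80\right) = 6 + \left(118 - 80\right) = 6 + 38 = 44$)
$\frac{\frac{-65 + T}{z{\left(q,6 \right)} + 16} + Z}{5 \cdot 16 - 15} = \frac{\frac{-65 + 44}{0 + 16} - 143}{5 \cdot 16 - 15} = \frac{- \frac{21}{16} - 143}{80 - 15} = \frac{\left(-21\right) \frac{1}{16} - 143}{65} = \left(- \frac{21}{16} - 143\right) \frac{1}{65} = \left(- \frac{2309}{16}\right) \frac{1}{65} = - \frac{2309}{1040}$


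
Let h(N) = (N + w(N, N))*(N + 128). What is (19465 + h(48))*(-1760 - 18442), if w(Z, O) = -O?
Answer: -393231930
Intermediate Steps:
h(N) = 0 (h(N) = (N - N)*(N + 128) = 0*(128 + N) = 0)
(19465 + h(48))*(-1760 - 18442) = (19465 + 0)*(-1760 - 18442) = 19465*(-20202) = -393231930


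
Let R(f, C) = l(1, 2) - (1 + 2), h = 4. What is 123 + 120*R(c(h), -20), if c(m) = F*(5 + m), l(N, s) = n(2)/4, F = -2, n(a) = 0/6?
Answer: -237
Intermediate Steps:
n(a) = 0 (n(a) = 0*(⅙) = 0)
l(N, s) = 0 (l(N, s) = 0/4 = 0*(¼) = 0)
c(m) = -10 - 2*m (c(m) = -2*(5 + m) = -10 - 2*m)
R(f, C) = -3 (R(f, C) = 0 - (1 + 2) = 0 - 1*3 = 0 - 3 = -3)
123 + 120*R(c(h), -20) = 123 + 120*(-3) = 123 - 360 = -237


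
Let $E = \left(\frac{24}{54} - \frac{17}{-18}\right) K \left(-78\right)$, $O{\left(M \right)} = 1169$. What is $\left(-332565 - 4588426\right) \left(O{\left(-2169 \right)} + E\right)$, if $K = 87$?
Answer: $40627701696$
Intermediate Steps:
$E = -9425$ ($E = \left(\frac{24}{54} - \frac{17}{-18}\right) 87 \left(-78\right) = \left(24 \cdot \frac{1}{54} - - \frac{17}{18}\right) 87 \left(-78\right) = \left(\frac{4}{9} + \frac{17}{18}\right) 87 \left(-78\right) = \frac{25}{18} \cdot 87 \left(-78\right) = \frac{725}{6} \left(-78\right) = -9425$)
$\left(-332565 - 4588426\right) \left(O{\left(-2169 \right)} + E\right) = \left(-332565 - 4588426\right) \left(1169 - 9425\right) = \left(-4920991\right) \left(-8256\right) = 40627701696$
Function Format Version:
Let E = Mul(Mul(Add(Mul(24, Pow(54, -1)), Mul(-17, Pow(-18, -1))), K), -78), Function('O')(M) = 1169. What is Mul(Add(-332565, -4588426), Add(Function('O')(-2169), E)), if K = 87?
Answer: 40627701696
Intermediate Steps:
E = -9425 (E = Mul(Mul(Add(Mul(24, Pow(54, -1)), Mul(-17, Pow(-18, -1))), 87), -78) = Mul(Mul(Add(Mul(24, Rational(1, 54)), Mul(-17, Rational(-1, 18))), 87), -78) = Mul(Mul(Add(Rational(4, 9), Rational(17, 18)), 87), -78) = Mul(Mul(Rational(25, 18), 87), -78) = Mul(Rational(725, 6), -78) = -9425)
Mul(Add(-332565, -4588426), Add(Function('O')(-2169), E)) = Mul(Add(-332565, -4588426), Add(1169, -9425)) = Mul(-4920991, -8256) = 40627701696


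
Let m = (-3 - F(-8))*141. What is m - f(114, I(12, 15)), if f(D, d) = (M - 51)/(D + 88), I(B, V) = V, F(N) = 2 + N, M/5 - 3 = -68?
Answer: 42911/101 ≈ 424.86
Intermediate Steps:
M = -325 (M = 15 + 5*(-68) = 15 - 340 = -325)
f(D, d) = -376/(88 + D) (f(D, d) = (-325 - 51)/(D + 88) = -376/(88 + D))
m = 423 (m = (-3 - (2 - 8))*141 = (-3 - 1*(-6))*141 = (-3 + 6)*141 = 3*141 = 423)
m - f(114, I(12, 15)) = 423 - (-376)/(88 + 114) = 423 - (-376)/202 = 423 - 1*(-188/101) = 423 + 188/101 = 42911/101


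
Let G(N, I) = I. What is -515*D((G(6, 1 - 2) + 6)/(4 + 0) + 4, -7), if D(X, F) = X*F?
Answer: 75705/4 ≈ 18926.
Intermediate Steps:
D(X, F) = F*X
-515*D((G(6, 1 - 2) + 6)/(4 + 0) + 4, -7) = -(-3605)*(((1 - 2) + 6)/(4 + 0) + 4) = -(-3605)*((-1 + 6)/4 + 4) = -(-3605)*(5*(¼) + 4) = -(-3605)*(5/4 + 4) = -(-3605)*21/4 = -515*(-147/4) = 75705/4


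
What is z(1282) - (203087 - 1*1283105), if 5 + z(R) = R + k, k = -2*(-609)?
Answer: 1082513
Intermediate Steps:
k = 1218
z(R) = 1213 + R (z(R) = -5 + (R + 1218) = -5 + (1218 + R) = 1213 + R)
z(1282) - (203087 - 1*1283105) = (1213 + 1282) - (203087 - 1*1283105) = 2495 - (203087 - 1283105) = 2495 - 1*(-1080018) = 2495 + 1080018 = 1082513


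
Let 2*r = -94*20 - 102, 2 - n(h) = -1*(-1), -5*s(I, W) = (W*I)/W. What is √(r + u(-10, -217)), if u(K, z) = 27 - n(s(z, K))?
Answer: I*√965 ≈ 31.064*I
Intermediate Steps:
s(I, W) = -I/5 (s(I, W) = -W*I/(5*W) = -I*W/(5*W) = -I/5)
n(h) = 1 (n(h) = 2 - (-1)*(-1) = 2 - 1*1 = 2 - 1 = 1)
u(K, z) = 26 (u(K, z) = 27 - 1*1 = 27 - 1 = 26)
r = -991 (r = (-94*20 - 102)/2 = (-1880 - 102)/2 = (½)*(-1982) = -991)
√(r + u(-10, -217)) = √(-991 + 26) = √(-965) = I*√965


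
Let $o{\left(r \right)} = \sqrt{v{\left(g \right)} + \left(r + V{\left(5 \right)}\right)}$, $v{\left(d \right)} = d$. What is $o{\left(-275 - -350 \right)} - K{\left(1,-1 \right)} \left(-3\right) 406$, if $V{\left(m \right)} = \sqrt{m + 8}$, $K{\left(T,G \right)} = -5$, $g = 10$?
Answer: $-6090 + \sqrt{85 + \sqrt{13}} \approx -6080.6$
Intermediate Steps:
$V{\left(m \right)} = \sqrt{8 + m}$
$o{\left(r \right)} = \sqrt{10 + r + \sqrt{13}}$ ($o{\left(r \right)} = \sqrt{10 + \left(r + \sqrt{8 + 5}\right)} = \sqrt{10 + \left(r + \sqrt{13}\right)} = \sqrt{10 + r + \sqrt{13}}$)
$o{\left(-275 - -350 \right)} - K{\left(1,-1 \right)} \left(-3\right) 406 = \sqrt{10 - -75 + \sqrt{13}} - \left(-5\right) \left(-3\right) 406 = \sqrt{10 + \left(-275 + 350\right) + \sqrt{13}} - 15 \cdot 406 = \sqrt{10 + 75 + \sqrt{13}} - 6090 = \sqrt{85 + \sqrt{13}} - 6090 = -6090 + \sqrt{85 + \sqrt{13}}$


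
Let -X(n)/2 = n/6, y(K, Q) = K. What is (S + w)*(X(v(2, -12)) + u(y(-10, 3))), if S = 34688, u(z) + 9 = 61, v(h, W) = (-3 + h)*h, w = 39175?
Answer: 3890118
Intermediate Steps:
v(h, W) = h*(-3 + h)
u(z) = 52 (u(z) = -9 + 61 = 52)
X(n) = -n/3 (X(n) = -2*n/6 = -n/3)
(S + w)*(X(v(2, -12)) + u(y(-10, 3))) = (34688 + 39175)*(-2*(-3 + 2)/3 + 52) = 73863*(-2*(-1)/3 + 52) = 73863*(-1/3*(-2) + 52) = 73863*(2/3 + 52) = 73863*(158/3) = 3890118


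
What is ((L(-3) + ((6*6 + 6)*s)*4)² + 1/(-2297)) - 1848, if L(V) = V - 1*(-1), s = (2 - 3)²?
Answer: 59051275/2297 ≈ 25708.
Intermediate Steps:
s = 1 (s = (-1)² = 1)
L(V) = 1 + V (L(V) = V + 1 = 1 + V)
((L(-3) + ((6*6 + 6)*s)*4)² + 1/(-2297)) - 1848 = (((1 - 3) + ((6*6 + 6)*1)*4)² + 1/(-2297)) - 1848 = ((-2 + ((36 + 6)*1)*4)² - 1/2297) - 1848 = ((-2 + (42*1)*4)² - 1/2297) - 1848 = ((-2 + 42*4)² - 1/2297) - 1848 = ((-2 + 168)² - 1/2297) - 1848 = (166² - 1/2297) - 1848 = (27556 - 1/2297) - 1848 = 63296131/2297 - 1848 = 59051275/2297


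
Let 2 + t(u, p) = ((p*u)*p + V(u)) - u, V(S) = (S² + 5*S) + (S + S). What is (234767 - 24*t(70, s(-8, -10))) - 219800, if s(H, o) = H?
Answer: -220185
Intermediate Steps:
V(S) = S² + 7*S (V(S) = (S² + 5*S) + 2*S = S² + 7*S)
t(u, p) = -2 - u + u*p² + u*(7 + u) (t(u, p) = -2 + (((p*u)*p + u*(7 + u)) - u) = -2 + ((u*p² + u*(7 + u)) - u) = -2 + (-u + u*p² + u*(7 + u)) = -2 - u + u*p² + u*(7 + u))
(234767 - 24*t(70, s(-8, -10))) - 219800 = (234767 - 24*(-2 - 1*70 + 70*(-8)² + 70*(7 + 70))) - 219800 = (234767 - 24*(-2 - 70 + 70*64 + 70*77)) - 219800 = (234767 - 24*(-2 - 70 + 4480 + 5390)) - 219800 = (234767 - 24*9798) - 219800 = (234767 - 235152) - 219800 = -385 - 219800 = -220185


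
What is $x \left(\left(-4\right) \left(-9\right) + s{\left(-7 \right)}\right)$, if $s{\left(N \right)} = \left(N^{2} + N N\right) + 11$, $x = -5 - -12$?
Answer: $1015$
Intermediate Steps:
$x = 7$ ($x = -5 + 12 = 7$)
$s{\left(N \right)} = 11 + 2 N^{2}$ ($s{\left(N \right)} = \left(N^{2} + N^{2}\right) + 11 = 2 N^{2} + 11 = 11 + 2 N^{2}$)
$x \left(\left(-4\right) \left(-9\right) + s{\left(-7 \right)}\right) = 7 \left(\left(-4\right) \left(-9\right) + \left(11 + 2 \left(-7\right)^{2}\right)\right) = 7 \left(36 + \left(11 + 2 \cdot 49\right)\right) = 7 \left(36 + \left(11 + 98\right)\right) = 7 \left(36 + 109\right) = 7 \cdot 145 = 1015$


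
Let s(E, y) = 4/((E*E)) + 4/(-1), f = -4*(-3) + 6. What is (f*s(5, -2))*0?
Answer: 0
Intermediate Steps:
f = 18 (f = 12 + 6 = 18)
s(E, y) = -4 + 4/E**2 (s(E, y) = 4/(E**2) + 4*(-1) = 4/E**2 - 4 = -4 + 4/E**2)
(f*s(5, -2))*0 = (18*(-4 + 4/5**2))*0 = (18*(-4 + 4*(1/25)))*0 = (18*(-4 + 4/25))*0 = (18*(-96/25))*0 = -1728/25*0 = 0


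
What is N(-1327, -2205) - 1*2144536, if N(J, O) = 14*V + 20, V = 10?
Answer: -2144376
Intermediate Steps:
N(J, O) = 160 (N(J, O) = 14*10 + 20 = 140 + 20 = 160)
N(-1327, -2205) - 1*2144536 = 160 - 1*2144536 = 160 - 2144536 = -2144376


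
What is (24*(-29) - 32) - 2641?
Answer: -3369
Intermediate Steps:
(24*(-29) - 32) - 2641 = (-696 - 32) - 2641 = -728 - 2641 = -3369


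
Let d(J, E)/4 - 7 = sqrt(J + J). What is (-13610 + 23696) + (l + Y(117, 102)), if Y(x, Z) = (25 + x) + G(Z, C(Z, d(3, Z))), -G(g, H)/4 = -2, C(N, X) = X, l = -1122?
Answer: 9114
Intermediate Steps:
d(J, E) = 28 + 4*sqrt(2)*sqrt(J) (d(J, E) = 28 + 4*sqrt(J + J) = 28 + 4*sqrt(2*J) = 28 + 4*(sqrt(2)*sqrt(J)) = 28 + 4*sqrt(2)*sqrt(J))
G(g, H) = 8 (G(g, H) = -4*(-2) = 8)
Y(x, Z) = 33 + x (Y(x, Z) = (25 + x) + 8 = 33 + x)
(-13610 + 23696) + (l + Y(117, 102)) = (-13610 + 23696) + (-1122 + (33 + 117)) = 10086 + (-1122 + 150) = 10086 - 972 = 9114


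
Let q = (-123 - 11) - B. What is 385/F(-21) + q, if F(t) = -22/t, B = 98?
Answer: 271/2 ≈ 135.50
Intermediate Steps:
q = -232 (q = (-123 - 11) - 1*98 = -134 - 98 = -232)
385/F(-21) + q = 385/((-22/(-21))) - 232 = 385/((-22*(-1/21))) - 232 = 385/(22/21) - 232 = 385*(21/22) - 232 = 735/2 - 232 = 271/2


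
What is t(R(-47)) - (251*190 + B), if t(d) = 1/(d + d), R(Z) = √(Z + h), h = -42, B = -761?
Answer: -46929 - I*√89/178 ≈ -46929.0 - 0.053*I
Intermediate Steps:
R(Z) = √(-42 + Z) (R(Z) = √(Z - 42) = √(-42 + Z))
t(d) = 1/(2*d)
t(R(-47)) - (251*190 + B) = 1/(2*(√(-42 - 47))) - (251*190 - 761) = 1/(2*(√(-89))) - (47690 - 761) = 1/(2*((I*√89))) - 1*46929 = (-I*√89/89)/2 - 46929 = -I*√89/178 - 46929 = -46929 - I*√89/178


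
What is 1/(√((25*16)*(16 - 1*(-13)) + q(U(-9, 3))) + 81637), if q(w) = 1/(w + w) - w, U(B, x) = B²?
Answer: 13225194/1079663296499 - 9*√3732158/1079663296499 ≈ 1.2233e-5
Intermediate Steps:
q(w) = 1/(2*w) - w
1/(√((25*16)*(16 - 1*(-13)) + q(U(-9, 3))) + 81637) = 1/(√((25*16)*(16 - 1*(-13)) + (1/(2*((-9)²)) - 1*(-9)²)) + 81637) = 1/(√(400*(16 + 13) + ((½)/81 - 1*81)) + 81637) = 1/(√(400*29 + ((½)*(1/81) - 81)) + 81637) = 1/(√(11600 + (1/162 - 81)) + 81637) = 1/(√(11600 - 13121/162) + 81637) = 1/(√(1866079/162) + 81637) = 1/(√3732158/18 + 81637) = 1/(81637 + √3732158/18)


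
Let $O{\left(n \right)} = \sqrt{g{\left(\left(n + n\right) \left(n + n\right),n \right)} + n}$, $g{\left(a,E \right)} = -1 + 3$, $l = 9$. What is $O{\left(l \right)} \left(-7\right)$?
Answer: $- 7 \sqrt{11} \approx -23.216$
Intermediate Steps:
$g{\left(a,E \right)} = 2$
$O{\left(n \right)} = \sqrt{2 + n}$
$O{\left(l \right)} \left(-7\right) = \sqrt{2 + 9} \left(-7\right) = \sqrt{11} \left(-7\right) = - 7 \sqrt{11}$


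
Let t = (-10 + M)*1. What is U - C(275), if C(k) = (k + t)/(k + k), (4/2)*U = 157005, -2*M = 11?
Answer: 86352231/1100 ≈ 78502.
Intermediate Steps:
M = -11/2 (M = -½*11 = -11/2 ≈ -5.5000)
U = 157005/2 (U = (½)*157005 = 157005/2 ≈ 78503.)
t = -31/2 (t = (-10 - 11/2)*1 = -31/2*1 = -31/2 ≈ -15.500)
C(k) = (-31/2 + k)/(2*k) (C(k) = (k - 31/2)/(k + k) = (-31/2 + k)/((2*k)) = (-31/2 + k)*(1/(2*k)) = (-31/2 + k)/(2*k))
U - C(275) = 157005/2 - (-31 + 2*275)/(4*275) = 157005/2 - (-31 + 550)/(4*275) = 157005/2 - 519/(4*275) = 157005/2 - 1*519/1100 = 157005/2 - 519/1100 = 86352231/1100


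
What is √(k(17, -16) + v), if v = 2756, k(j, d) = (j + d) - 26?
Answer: √2731 ≈ 52.259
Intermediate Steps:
k(j, d) = -26 + d + j (k(j, d) = (d + j) - 26 = -26 + d + j)
√(k(17, -16) + v) = √((-26 - 16 + 17) + 2756) = √(-25 + 2756) = √2731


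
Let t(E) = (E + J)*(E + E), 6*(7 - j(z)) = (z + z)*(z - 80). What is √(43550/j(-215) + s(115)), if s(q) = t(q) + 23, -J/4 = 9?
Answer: √151092560182/2882 ≈ 134.87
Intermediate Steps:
J = -36 (J = -4*9 = -36)
j(z) = 7 - z*(-80 + z)/3 (j(z) = 7 - (z + z)*(z - 80)/6 = 7 - 2*z*(-80 + z)/6 = 7 - z*(-80 + z)/3)
t(E) = 2*E*(-36 + E) (t(E) = (E - 36)*(E + E) = (-36 + E)*(2*E) = 2*E*(-36 + E))
s(q) = 23 + 2*q*(-36 + q) (s(q) = 2*q*(-36 + q) + 23 = 23 + 2*q*(-36 + q))
√(43550/j(-215) + s(115)) = √(43550/(7 - ⅓*(-215)² + (80/3)*(-215)) + (23 + 2*115*(-36 + 115))) = √(43550/(7 - ⅓*46225 - 17200/3) + (23 + 2*115*79)) = √(43550/(7 - 46225/3 - 17200/3) + (23 + 18170)) = √(43550/(-63404/3) + 18193) = √(43550*(-3/63404) + 18193) = √(-65325/31702 + 18193) = √(576689161/31702) = √151092560182/2882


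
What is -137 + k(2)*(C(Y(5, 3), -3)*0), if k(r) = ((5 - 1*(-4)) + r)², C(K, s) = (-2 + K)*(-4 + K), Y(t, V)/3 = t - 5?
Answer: -137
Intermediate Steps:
Y(t, V) = -15 + 3*t (Y(t, V) = 3*(t - 5) = 3*(-5 + t) = -15 + 3*t)
C(K, s) = (-4 + K)*(-2 + K)
k(r) = (9 + r)² (k(r) = ((5 + 4) + r)² = (9 + r)²)
-137 + k(2)*(C(Y(5, 3), -3)*0) = -137 + (9 + 2)²*((8 + (-15 + 3*5)² - 6*(-15 + 3*5))*0) = -137 + 11²*((8 + (-15 + 15)² - 6*(-15 + 15))*0) = -137 + 121*((8 + 0² - 6*0)*0) = -137 + 121*((8 + 0 + 0)*0) = -137 + 121*(8*0) = -137 + 121*0 = -137 + 0 = -137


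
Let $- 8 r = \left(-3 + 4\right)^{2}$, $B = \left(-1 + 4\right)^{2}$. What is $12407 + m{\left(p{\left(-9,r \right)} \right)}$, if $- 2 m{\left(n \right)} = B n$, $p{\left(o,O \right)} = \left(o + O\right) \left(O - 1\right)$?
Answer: $\frac{1582183}{128} \approx 12361.0$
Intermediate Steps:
$B = 9$ ($B = 3^{2} = 9$)
$r = - \frac{1}{8}$ ($r = - \frac{\left(-3 + 4\right)^{2}}{8} = - \frac{1^{2}}{8} = \left(- \frac{1}{8}\right) 1 = - \frac{1}{8} \approx -0.125$)
$p{\left(o,O \right)} = \left(-1 + O\right) \left(O + o\right)$ ($p{\left(o,O \right)} = \left(O + o\right) \left(-1 + O\right) = \left(-1 + O\right) \left(O + o\right)$)
$m{\left(n \right)} = - \frac{9 n}{2}$
$12407 + m{\left(p{\left(-9,r \right)} \right)} = 12407 - \frac{9 \left(\left(- \frac{1}{8}\right)^{2} - - \frac{1}{8} - -9 - - \frac{9}{8}\right)}{2} = 12407 - \frac{9 \left(\frac{1}{64} + \frac{1}{8} + 9 + \frac{9}{8}\right)}{2} = 12407 - \frac{5913}{128} = \frac{1582183}{128}$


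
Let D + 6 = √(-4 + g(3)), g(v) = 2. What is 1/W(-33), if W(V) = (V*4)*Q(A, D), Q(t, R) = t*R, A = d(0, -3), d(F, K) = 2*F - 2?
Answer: -1/1672 - I*√2/10032 ≈ -0.00059809 - 0.00014097*I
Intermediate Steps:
d(F, K) = -2 + 2*F
D = -6 + I*√2 (D = -6 + √(-4 + 2) = -6 + √(-2) = -6 + I*√2 ≈ -6.0 + 1.4142*I)
A = -2 (A = -2 + 2*0 = -2 + 0 = -2)
Q(t, R) = R*t
W(V) = 4*V*(12 - 2*I*√2) (W(V) = (V*4)*((-6 + I*√2)*(-2)) = (4*V)*(12 - 2*I*√2) = 4*V*(12 - 2*I*√2))
1/W(-33) = 1/(8*(-33)*(6 - I*√2)) = 1/(-1584 + 264*I*√2)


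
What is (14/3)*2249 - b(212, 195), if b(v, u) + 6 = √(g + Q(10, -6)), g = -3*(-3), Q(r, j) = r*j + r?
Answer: 31504/3 - I*√41 ≈ 10501.0 - 6.4031*I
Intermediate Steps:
Q(r, j) = r + j*r (Q(r, j) = j*r + r = r + j*r)
g = 9
b(v, u) = -6 + I*√41 (b(v, u) = -6 + √(9 + 10*(1 - 6)) = -6 + √(9 + 10*(-5)) = -6 + √(9 - 50) = -6 + √(-41) = -6 + I*√41)
(14/3)*2249 - b(212, 195) = (14/3)*2249 - (-6 + I*√41) = (14*(⅓))*2249 + (6 - I*√41) = (14/3)*2249 + (6 - I*√41) = 31486/3 + (6 - I*√41) = 31504/3 - I*√41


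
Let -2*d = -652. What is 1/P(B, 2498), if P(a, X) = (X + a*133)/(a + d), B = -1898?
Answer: 131/20828 ≈ 0.0062896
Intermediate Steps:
d = 326 (d = -½*(-652) = 326)
P(a, X) = (X + 133*a)/(326 + a) (P(a, X) = (X + a*133)/(a + 326) = (X + 133*a)/(326 + a))
1/P(B, 2498) = 1/((2498 + 133*(-1898))/(326 - 1898)) = 1/((2498 - 252434)/(-1572)) = 1/(-1/1572*(-249936)) = 1/(20828/131) = 131/20828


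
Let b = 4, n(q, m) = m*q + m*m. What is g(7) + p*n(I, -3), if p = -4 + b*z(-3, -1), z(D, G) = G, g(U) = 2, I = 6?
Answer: 74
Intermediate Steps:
n(q, m) = m² + m*q (n(q, m) = m*q + m² = m² + m*q)
p = -8 (p = -4 + 4*(-1) = -4 - 4 = -8)
g(7) + p*n(I, -3) = 2 - (-24)*(-3 + 6) = 2 - (-24)*3 = 2 - 8*(-9) = 2 + 72 = 74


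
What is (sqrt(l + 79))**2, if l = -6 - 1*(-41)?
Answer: 114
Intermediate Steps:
l = 35 (l = -6 + 41 = 35)
(sqrt(l + 79))**2 = (sqrt(35 + 79))**2 = (sqrt(114))**2 = 114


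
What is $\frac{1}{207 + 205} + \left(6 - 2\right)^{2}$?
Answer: $\frac{6593}{412} \approx 16.002$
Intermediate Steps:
$\frac{1}{207 + 205} + \left(6 - 2\right)^{2} = \frac{1}{412} + 4^{2} = \frac{1}{412} + 16 = \frac{6593}{412}$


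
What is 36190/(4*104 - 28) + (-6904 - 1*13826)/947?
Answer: 13114345/183718 ≈ 71.383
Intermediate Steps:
36190/(4*104 - 28) + (-6904 - 1*13826)/947 = 36190/(416 - 28) + (-6904 - 13826)*(1/947) = 36190/388 - 20730*1/947 = 36190*(1/388) - 20730/947 = 18095/194 - 20730/947 = 13114345/183718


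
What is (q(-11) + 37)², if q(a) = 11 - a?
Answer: 3481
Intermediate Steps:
(q(-11) + 37)² = ((11 - 1*(-11)) + 37)² = ((11 + 11) + 37)² = (22 + 37)² = 59² = 3481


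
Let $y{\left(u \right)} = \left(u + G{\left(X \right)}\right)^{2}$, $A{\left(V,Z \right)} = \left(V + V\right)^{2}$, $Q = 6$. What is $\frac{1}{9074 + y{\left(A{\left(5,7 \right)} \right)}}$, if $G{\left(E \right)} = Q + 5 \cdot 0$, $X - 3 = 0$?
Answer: $\frac{1}{20310} \approx 4.9237 \cdot 10^{-5}$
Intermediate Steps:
$X = 3$ ($X = 3 + 0 = 3$)
$A{\left(V,Z \right)} = 4 V^{2}$ ($A{\left(V,Z \right)} = \left(2 V\right)^{2} = 4 V^{2}$)
$G{\left(E \right)} = 6$ ($G{\left(E \right)} = 6 + 5 \cdot 0 = 6 + 0 = 6$)
$y{\left(u \right)} = \left(6 + u\right)^{2}$ ($y{\left(u \right)} = \left(u + 6\right)^{2} = \left(6 + u\right)^{2}$)
$\frac{1}{9074 + y{\left(A{\left(5,7 \right)} \right)}} = \frac{1}{9074 + \left(6 + 4 \cdot 5^{2}\right)^{2}} = \frac{1}{9074 + \left(6 + 4 \cdot 25\right)^{2}} = \frac{1}{9074 + \left(6 + 100\right)^{2}} = \frac{1}{9074 + 106^{2}} = \frac{1}{9074 + 11236} = \frac{1}{20310}$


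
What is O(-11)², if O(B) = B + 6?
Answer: 25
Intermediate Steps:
O(B) = 6 + B
O(-11)² = (6 - 11)² = (-5)² = 25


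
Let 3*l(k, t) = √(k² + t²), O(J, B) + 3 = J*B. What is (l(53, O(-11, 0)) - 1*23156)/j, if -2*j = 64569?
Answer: 46312/64569 - 2*√2818/193707 ≈ 0.71670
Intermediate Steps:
j = -64569/2 (j = -½*64569 = -64569/2 ≈ -32285.)
O(J, B) = -3 + B*J (O(J, B) = -3 + J*B = -3 + B*J)
l(k, t) = √(k² + t²)/3
(l(53, O(-11, 0)) - 1*23156)/j = (√(53² + (-3 + 0*(-11))²)/3 - 1*23156)/(-64569/2) = (√(2809 + (-3 + 0)²)/3 - 23156)*(-2/64569) = (√(2809 + (-3)²)/3 - 23156)*(-2/64569) = (√(2809 + 9)/3 - 23156)*(-2/64569) = (√2818/3 - 23156)*(-2/64569) = (-23156 + √2818/3)*(-2/64569) = 46312/64569 - 2*√2818/193707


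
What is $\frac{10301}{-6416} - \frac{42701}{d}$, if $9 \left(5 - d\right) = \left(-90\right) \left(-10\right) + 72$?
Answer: $\frac{272908613}{660848} \approx 412.97$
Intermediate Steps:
$d = -103$ ($d = 5 - \frac{\left(-90\right) \left(-10\right) + 72}{9} = 5 - \frac{900 + 72}{9} = 5 - 108 = -103$)
$\frac{10301}{-6416} - \frac{42701}{d} = \frac{10301}{-6416} - \frac{42701}{-103} = 10301 \left(- \frac{1}{6416}\right) - - \frac{42701}{103} = - \frac{10301}{6416} + \frac{42701}{103} = \frac{272908613}{660848}$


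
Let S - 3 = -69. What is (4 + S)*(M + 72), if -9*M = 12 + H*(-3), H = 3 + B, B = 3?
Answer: -13516/3 ≈ -4505.3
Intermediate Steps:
S = -66 (S = 3 - 69 = -66)
H = 6 (H = 3 + 3 = 6)
M = ⅔ (M = -(12 + 6*(-3))/9 = -(12 - 18)/9 = -⅑*(-6) = ⅔ ≈ 0.66667)
(4 + S)*(M + 72) = (4 - 66)*(⅔ + 72) = -62*218/3 = -13516/3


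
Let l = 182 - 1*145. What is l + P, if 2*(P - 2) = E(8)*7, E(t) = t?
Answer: 67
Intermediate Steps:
l = 37 (l = 182 - 145 = 37)
P = 30 (P = 2 + (8*7)/2 = 2 + (1/2)*56 = 2 + 28 = 30)
l + P = 37 + 30 = 67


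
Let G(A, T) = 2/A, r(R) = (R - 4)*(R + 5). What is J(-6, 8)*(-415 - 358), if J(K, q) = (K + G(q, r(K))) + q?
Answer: -6957/4 ≈ -1739.3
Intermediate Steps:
r(R) = (-4 + R)*(5 + R)
J(K, q) = K + q + 2/q (J(K, q) = (K + 2/q) + q = K + q + 2/q)
J(-6, 8)*(-415 - 358) = (-6 + 8 + 2/8)*(-415 - 358) = (-6 + 8 + 2*(⅛))*(-773) = (-6 + 8 + ¼)*(-773) = (9/4)*(-773) = -6957/4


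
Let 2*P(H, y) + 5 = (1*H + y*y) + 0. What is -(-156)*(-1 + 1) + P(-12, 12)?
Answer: 127/2 ≈ 63.500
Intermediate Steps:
P(H, y) = -5/2 + H/2 + y**2/2 (P(H, y) = -5/2 + ((1*H + y*y) + 0)/2 = -5/2 + ((H + y**2) + 0)/2 = -5/2 + (H + y**2)/2 = -5/2 + (H/2 + y**2/2) = -5/2 + H/2 + y**2/2)
-(-156)*(-1 + 1) + P(-12, 12) = -(-156)*(-1 + 1) + (-5/2 + (1/2)*(-12) + (1/2)*12**2) = -(-156)*0 + (-5/2 - 6 + (1/2)*144) = -78*0 + (-5/2 - 6 + 72) = 0 + 127/2 = 127/2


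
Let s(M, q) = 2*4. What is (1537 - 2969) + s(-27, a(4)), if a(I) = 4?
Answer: -1424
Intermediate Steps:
s(M, q) = 8
(1537 - 2969) + s(-27, a(4)) = (1537 - 2969) + 8 = -1432 + 8 = -1424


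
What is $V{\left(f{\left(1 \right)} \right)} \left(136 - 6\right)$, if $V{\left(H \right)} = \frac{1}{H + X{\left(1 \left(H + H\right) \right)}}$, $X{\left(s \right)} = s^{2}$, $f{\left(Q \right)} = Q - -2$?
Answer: $\frac{10}{3} \approx 3.3333$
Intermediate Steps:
$f{\left(Q \right)} = 2 + Q$ ($f{\left(Q \right)} = Q + 2 = 2 + Q$)
$V{\left(H \right)} = \frac{1}{H + 4 H^{2}}$ ($V{\left(H \right)} = \frac{1}{H + \left(1 \left(H + H\right)\right)^{2}} = \frac{1}{H + \left(1 \cdot 2 H\right)^{2}} = \frac{1}{H + \left(2 H\right)^{2}} = \frac{1}{H + 4 H^{2}}$)
$V{\left(f{\left(1 \right)} \right)} \left(136 - 6\right) = \frac{1}{\left(2 + 1\right) \left(1 + 4 \left(2 + 1\right)\right)} \left(136 - 6\right) = \frac{1}{3 \left(1 + 4 \cdot 3\right)} 130 = \frac{1}{3 \left(1 + 12\right)} 130 = \frac{1}{3 \cdot 13} \cdot 130 = \frac{1}{3} \cdot \frac{1}{13} \cdot 130 = \frac{1}{39} \cdot 130 = \frac{10}{3}$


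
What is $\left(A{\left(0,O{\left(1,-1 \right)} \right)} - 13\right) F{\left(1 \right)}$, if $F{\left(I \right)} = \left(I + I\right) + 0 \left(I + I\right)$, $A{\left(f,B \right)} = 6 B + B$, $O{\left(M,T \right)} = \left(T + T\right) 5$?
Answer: $-166$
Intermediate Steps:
$O{\left(M,T \right)} = 10 T$ ($O{\left(M,T \right)} = 2 T 5 = 10 T$)
$A{\left(f,B \right)} = 7 B$
$F{\left(I \right)} = 2 I$ ($F{\left(I \right)} = 2 I + 0 \cdot 2 I = 2 I + 0 = 2 I$)
$\left(A{\left(0,O{\left(1,-1 \right)} \right)} - 13\right) F{\left(1 \right)} = \left(7 \cdot 10 \left(-1\right) - 13\right) 2 \cdot 1 = \left(7 \left(-10\right) - 13\right) 2 = \left(-70 - 13\right) 2 = \left(-83\right) 2 = -166$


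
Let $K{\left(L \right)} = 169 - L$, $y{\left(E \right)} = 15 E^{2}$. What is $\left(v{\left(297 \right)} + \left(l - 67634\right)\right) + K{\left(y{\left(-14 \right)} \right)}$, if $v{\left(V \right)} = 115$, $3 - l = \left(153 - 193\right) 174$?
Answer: $-63327$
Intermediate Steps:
$l = 6963$ ($l = 3 - \left(153 - 193\right) 174 = 3 - \left(-40\right) 174 = 3 - -6960 = 3 + 6960 = 6963$)
$\left(v{\left(297 \right)} + \left(l - 67634\right)\right) + K{\left(y{\left(-14 \right)} \right)} = \left(115 + \left(6963 - 67634\right)\right) + \left(169 - 15 \left(-14\right)^{2}\right) = \left(115 - 60671\right) + \left(169 - 15 \cdot 196\right) = -60556 + \left(169 - 2940\right) = -60556 - 2771 = -63327$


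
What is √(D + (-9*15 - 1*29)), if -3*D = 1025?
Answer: I*√4551/3 ≈ 22.487*I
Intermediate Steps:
D = -1025/3 (D = -⅓*1025 = -1025/3 ≈ -341.67)
√(D + (-9*15 - 1*29)) = √(-1025/3 + (-9*15 - 1*29)) = √(-1025/3 + (-135 - 29)) = √(-1025/3 - 164) = √(-1517/3) = I*√4551/3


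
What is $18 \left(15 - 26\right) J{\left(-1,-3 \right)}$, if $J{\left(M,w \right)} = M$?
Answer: $198$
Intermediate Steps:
$18 \left(15 - 26\right) J{\left(-1,-3 \right)} = 18 \left(15 - 26\right) \left(-1\right) = 18 \left(-11\right) \left(-1\right) = \left(-198\right) \left(-1\right) = 198$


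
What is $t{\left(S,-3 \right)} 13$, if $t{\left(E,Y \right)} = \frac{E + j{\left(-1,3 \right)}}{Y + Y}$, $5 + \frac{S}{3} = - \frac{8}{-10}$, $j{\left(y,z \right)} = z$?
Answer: $\frac{104}{5} \approx 20.8$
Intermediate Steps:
$S = - \frac{63}{5}$ ($S = -15 + 3 \left(- \frac{8}{-10}\right) = -15 + 3 \left(\left(-8\right) \left(- \frac{1}{10}\right)\right) = -15 + 3 \cdot \frac{4}{5} = -15 + \frac{12}{5} = - \frac{63}{5} \approx -12.6$)
$t{\left(E,Y \right)} = \frac{3 + E}{2 Y}$ ($t{\left(E,Y \right)} = \frac{E + 3}{Y + Y} = \frac{3 + E}{2 Y}$)
$t{\left(S,-3 \right)} 13 = \frac{3 - \frac{63}{5}}{2 \left(-3\right)} 13 = \frac{1}{2} \left(- \frac{1}{3}\right) \left(- \frac{48}{5}\right) 13 = \frac{8}{5} \cdot 13 = \frac{104}{5}$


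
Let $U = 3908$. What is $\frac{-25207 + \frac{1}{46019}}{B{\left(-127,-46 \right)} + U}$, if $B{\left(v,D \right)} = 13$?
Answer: $- \frac{1160000932}{180440499} \approx -6.4287$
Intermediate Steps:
$\frac{-25207 + \frac{1}{46019}}{B{\left(-127,-46 \right)} + U} = \frac{-25207 + \frac{1}{46019}}{13 + 3908} = \frac{-25207 + \frac{1}{46019}}{3921} = \left(- \frac{1160000932}{46019}\right) \frac{1}{3921} = - \frac{1160000932}{180440499}$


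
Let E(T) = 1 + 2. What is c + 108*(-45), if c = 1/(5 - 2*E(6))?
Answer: -4861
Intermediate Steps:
E(T) = 3
c = -1 (c = 1/(5 - 2*3) = 1/(5 - 6) = 1/(-1) = -1)
c + 108*(-45) = -1 + 108*(-45) = -1 - 4860 = -4861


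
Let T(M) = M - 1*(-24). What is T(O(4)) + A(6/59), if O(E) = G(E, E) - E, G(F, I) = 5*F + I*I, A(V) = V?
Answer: 3310/59 ≈ 56.102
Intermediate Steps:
G(F, I) = I² + 5*F (G(F, I) = 5*F + I² = I² + 5*F)
O(E) = E² + 4*E (O(E) = (E² + 5*E) - E = E² + 4*E)
T(M) = 24 + M (T(M) = M + 24 = 24 + M)
T(O(4)) + A(6/59) = (24 + 4*(4 + 4)) + 6/59 = (24 + 4*8) + 6*(1/59) = (24 + 32) + 6/59 = 56 + 6/59 = 3310/59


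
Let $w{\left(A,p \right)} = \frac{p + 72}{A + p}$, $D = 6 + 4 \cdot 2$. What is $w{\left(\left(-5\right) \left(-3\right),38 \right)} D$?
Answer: $\frac{1540}{53} \approx 29.057$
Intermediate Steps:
$D = 14$ ($D = 6 + 8 = 14$)
$w{\left(A,p \right)} = \frac{72 + p}{A + p}$
$w{\left(\left(-5\right) \left(-3\right),38 \right)} D = \frac{72 + 38}{\left(-5\right) \left(-3\right) + 38} \cdot 14 = \frac{1}{15 + 38} \cdot 110 \cdot 14 = \frac{1}{53} \cdot 110 \cdot 14 = \frac{110}{53} \cdot 14 = \frac{1540}{53}$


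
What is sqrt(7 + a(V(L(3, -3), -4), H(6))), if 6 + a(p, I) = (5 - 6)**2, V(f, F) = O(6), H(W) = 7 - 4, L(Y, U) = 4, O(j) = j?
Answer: sqrt(2) ≈ 1.4142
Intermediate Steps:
H(W) = 3
V(f, F) = 6
a(p, I) = -5 (a(p, I) = -6 + (5 - 6)**2 = -6 + (-1)**2 = -6 + 1 = -5)
sqrt(7 + a(V(L(3, -3), -4), H(6))) = sqrt(7 - 5) = sqrt(2)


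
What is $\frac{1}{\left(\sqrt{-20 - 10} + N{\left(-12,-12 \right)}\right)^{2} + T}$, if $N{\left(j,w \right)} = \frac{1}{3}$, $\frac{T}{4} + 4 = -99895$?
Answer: $- \frac{9 i}{6 \sqrt{30} + 3596633 i} \approx -2.5023 \cdot 10^{-6} - 2.2865 \cdot 10^{-11} i$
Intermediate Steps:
$T = -399596$ ($T = -16 + 4 \left(-99895\right) = -16 - 399580 = -399596$)
$N{\left(j,w \right)} = \frac{1}{3}$
$\frac{1}{\left(\sqrt{-20 - 10} + N{\left(-12,-12 \right)}\right)^{2} + T} = \frac{1}{\left(\sqrt{-20 - 10} + \frac{1}{3}\right)^{2} - 399596} = \frac{1}{\left(\sqrt{-30} + \frac{1}{3}\right)^{2} - 399596} = \frac{1}{\left(i \sqrt{30} + \frac{1}{3}\right)^{2} - 399596} = \frac{1}{\left(\frac{1}{3} + i \sqrt{30}\right)^{2} - 399596} = \frac{1}{-399596 + \left(\frac{1}{3} + i \sqrt{30}\right)^{2}}$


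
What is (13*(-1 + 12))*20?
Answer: 2860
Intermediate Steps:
(13*(-1 + 12))*20 = (13*11)*20 = 143*20 = 2860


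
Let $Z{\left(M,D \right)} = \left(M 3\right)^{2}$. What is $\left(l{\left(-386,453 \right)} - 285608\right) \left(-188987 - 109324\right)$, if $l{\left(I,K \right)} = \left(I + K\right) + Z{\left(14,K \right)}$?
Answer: $84653800647$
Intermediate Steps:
$Z{\left(M,D \right)} = 9 M^{2}$ ($Z{\left(M,D \right)} = \left(3 M\right)^{2} = 9 M^{2}$)
$l{\left(I,K \right)} = 1764 + I + K$ ($l{\left(I,K \right)} = \left(I + K\right) + 9 \cdot 14^{2} = \left(I + K\right) + 9 \cdot 196 = \left(I + K\right) + 1764 = 1764 + I + K$)
$\left(l{\left(-386,453 \right)} - 285608\right) \left(-188987 - 109324\right) = \left(\left(1764 - 386 + 453\right) - 285608\right) \left(-188987 - 109324\right) = \left(1831 - 285608\right) \left(-298311\right) = \left(-283777\right) \left(-298311\right) = 84653800647$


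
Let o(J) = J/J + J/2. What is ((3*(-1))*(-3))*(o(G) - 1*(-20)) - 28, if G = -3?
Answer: 295/2 ≈ 147.50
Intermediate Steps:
o(J) = 1 + J/2 (o(J) = 1 + J*(½) = 1 + J/2)
((3*(-1))*(-3))*(o(G) - 1*(-20)) - 28 = ((3*(-1))*(-3))*((1 + (½)*(-3)) - 1*(-20)) - 28 = (-3*(-3))*((1 - 3/2) + 20) - 28 = 9*(-½ + 20) - 28 = 9*(39/2) - 28 = 351/2 - 28 = 295/2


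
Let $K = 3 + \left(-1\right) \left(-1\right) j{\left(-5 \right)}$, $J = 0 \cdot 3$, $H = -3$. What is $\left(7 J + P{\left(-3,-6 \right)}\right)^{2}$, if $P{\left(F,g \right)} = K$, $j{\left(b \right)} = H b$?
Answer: $324$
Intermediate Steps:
$j{\left(b \right)} = - 3 b$
$J = 0$
$K = 18$ ($K = 3 + \left(-1\right) \left(-1\right) \left(\left(-3\right) \left(-5\right)\right) = 3 + 1 \cdot 15 = 3 + 15 = 18$)
$P{\left(F,g \right)} = 18$
$\left(7 J + P{\left(-3,-6 \right)}\right)^{2} = \left(7 \cdot 0 + 18\right)^{2} = \left(0 + 18\right)^{2} = 18^{2} = 324$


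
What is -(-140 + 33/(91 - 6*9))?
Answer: 5147/37 ≈ 139.11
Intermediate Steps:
-(-140 + 33/(91 - 6*9)) = -(-140 + 33/(91 - 54)) = -(-140 + 33/37) = -1*(-5147/37) = 5147/37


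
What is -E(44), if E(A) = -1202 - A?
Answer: 1246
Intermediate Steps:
-E(44) = -(-1202 - 1*44) = -(-1202 - 44) = -1*(-1246) = 1246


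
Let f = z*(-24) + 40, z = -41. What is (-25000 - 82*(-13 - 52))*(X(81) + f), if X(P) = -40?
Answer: -19355280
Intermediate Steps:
f = 1024 (f = -41*(-24) + 40 = 984 + 40 = 1024)
(-25000 - 82*(-13 - 52))*(X(81) + f) = (-25000 - 82*(-13 - 52))*(-40 + 1024) = (-25000 - 82*(-65))*984 = (-25000 + 5330)*984 = -19670*984 = -19355280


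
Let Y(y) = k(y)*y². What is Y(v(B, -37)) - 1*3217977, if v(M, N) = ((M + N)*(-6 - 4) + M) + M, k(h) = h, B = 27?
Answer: 434287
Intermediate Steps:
v(M, N) = -10*N - 8*M (v(M, N) = ((M + N)*(-10) + M) + M = ((-10*M - 10*N) + M) + M = (-10*N - 9*M) + M = -10*N - 8*M)
Y(y) = y³ (Y(y) = y*y² = y³)
Y(v(B, -37)) - 1*3217977 = (-10*(-37) - 8*27)³ - 1*3217977 = (370 - 216)³ - 3217977 = 154³ - 3217977 = 3652264 - 3217977 = 434287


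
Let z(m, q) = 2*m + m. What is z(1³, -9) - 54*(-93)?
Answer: 5025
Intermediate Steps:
z(m, q) = 3*m
z(1³, -9) - 54*(-93) = 3*1³ - 54*(-93) = 3*1 + 5022 = 3 + 5022 = 5025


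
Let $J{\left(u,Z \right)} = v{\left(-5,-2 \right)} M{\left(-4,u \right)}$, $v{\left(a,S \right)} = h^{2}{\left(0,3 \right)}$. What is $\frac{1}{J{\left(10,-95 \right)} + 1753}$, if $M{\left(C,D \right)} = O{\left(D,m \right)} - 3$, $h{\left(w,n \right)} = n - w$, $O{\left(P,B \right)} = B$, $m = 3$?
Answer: $\frac{1}{1753} \approx 0.00057045$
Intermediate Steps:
$M{\left(C,D \right)} = 0$ ($M{\left(C,D \right)} = 3 - 3 = 0$)
$v{\left(a,S \right)} = 9$ ($v{\left(a,S \right)} = \left(3 - 0\right)^{2} = \left(3 + 0\right)^{2} = 3^{2} = 9$)
$J{\left(u,Z \right)} = 0$ ($J{\left(u,Z \right)} = 9 \cdot 0 = 0$)
$\frac{1}{J{\left(10,-95 \right)} + 1753} = \frac{1}{0 + 1753} = \frac{1}{1753}$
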